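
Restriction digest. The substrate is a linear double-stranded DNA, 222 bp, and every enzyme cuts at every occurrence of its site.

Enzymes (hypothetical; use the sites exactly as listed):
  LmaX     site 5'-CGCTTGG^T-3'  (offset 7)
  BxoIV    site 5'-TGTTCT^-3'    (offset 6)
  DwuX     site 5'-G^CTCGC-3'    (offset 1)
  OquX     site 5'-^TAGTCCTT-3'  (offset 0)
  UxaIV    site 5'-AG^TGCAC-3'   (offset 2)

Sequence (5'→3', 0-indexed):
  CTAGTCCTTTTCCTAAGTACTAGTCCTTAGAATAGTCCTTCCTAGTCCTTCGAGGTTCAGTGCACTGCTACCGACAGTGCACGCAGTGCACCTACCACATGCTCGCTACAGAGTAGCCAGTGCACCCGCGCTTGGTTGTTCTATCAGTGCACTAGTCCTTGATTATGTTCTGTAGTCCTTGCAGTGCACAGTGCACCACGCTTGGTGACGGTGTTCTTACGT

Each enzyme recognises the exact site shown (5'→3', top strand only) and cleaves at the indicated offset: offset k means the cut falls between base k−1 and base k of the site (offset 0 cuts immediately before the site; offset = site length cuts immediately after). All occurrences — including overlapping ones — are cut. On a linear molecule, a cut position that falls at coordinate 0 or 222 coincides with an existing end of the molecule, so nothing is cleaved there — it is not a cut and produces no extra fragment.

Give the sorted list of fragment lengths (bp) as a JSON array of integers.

Per-enzyme occurrences:
  LmaX (CGCTTGGT, off=7): starts [128, 198] → cuts [135, 205]
  BxoIV (TGTTCT, off=6): starts [136, 165, 211] → cuts [142, 171, 217]
  DwuX (GCTCGC, off=1): starts [100] → cuts [101]
  OquX (TAGTCCTT, off=0): starts [1, 20, 32, 42, 152, 172] → cuts [1, 20, 32, 42, 152, 172]
  UxaIV (AGTGCAC, off=2): starts [58, 75, 84, 118, 145, 182, 189] → cuts [60, 77, 86, 120, 147, 184, 191]

Pooled cuts: [1, 20, 32, 42, 60, 77, 86, 101, 120, 135, 142, 147, 152, 171, 172, 184, 191, 205, 217]

Fragments:
  [0,1): 1 bp
  [1,20): 19 bp
  [20,32): 12 bp
  [32,42): 10 bp
  [42,60): 18 bp
  [60,77): 17 bp
  [77,86): 9 bp
  [86,101): 15 bp
  [101,120): 19 bp
  [120,135): 15 bp
  [135,142): 7 bp
  [142,147): 5 bp
  [147,152): 5 bp
  [152,171): 19 bp
  [171,172): 1 bp
  [172,184): 12 bp
  [184,191): 7 bp
  [191,205): 14 bp
  [205,217): 12 bp
  [217,222): 5 bp

[1,1,5,5,5,7,7,9,10,12,12,12,14,15,15,17,18,19,19,19]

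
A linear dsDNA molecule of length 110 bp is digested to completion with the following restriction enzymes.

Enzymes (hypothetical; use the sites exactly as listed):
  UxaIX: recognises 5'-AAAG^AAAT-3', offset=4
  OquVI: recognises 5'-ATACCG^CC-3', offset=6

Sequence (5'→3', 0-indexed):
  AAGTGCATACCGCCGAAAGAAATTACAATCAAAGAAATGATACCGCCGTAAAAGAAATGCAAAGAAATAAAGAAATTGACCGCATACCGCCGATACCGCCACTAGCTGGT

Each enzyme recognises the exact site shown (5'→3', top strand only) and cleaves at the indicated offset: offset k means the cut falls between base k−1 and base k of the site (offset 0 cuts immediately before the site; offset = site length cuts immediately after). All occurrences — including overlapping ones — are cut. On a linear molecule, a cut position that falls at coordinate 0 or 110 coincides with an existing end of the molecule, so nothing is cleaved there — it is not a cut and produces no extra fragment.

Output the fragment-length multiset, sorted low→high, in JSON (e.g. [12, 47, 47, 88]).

[7,8,9,9,10,11,12,12,15,17]

Per-enzyme occurrences:
  UxaIX AAAGAAAT/4: at [15, 30, 50, 60, 68] ⇒ [19, 34, 54, 64, 72]
  OquVI ATACCGCC/6: at [6, 39, 83, 92] ⇒ [12, 45, 89, 98]

All cut coordinates (distinct, sorted): [12, 19, 34, 45, 54, 64, 72, 89, 98]

Fragments:
  [0,12): 12 bp
  [12,19): 7 bp
  [19,34): 15 bp
  [34,45): 11 bp
  [45,54): 9 bp
  [54,64): 10 bp
  [64,72): 8 bp
  [72,89): 17 bp
  [89,98): 9 bp
  [98,110): 12 bp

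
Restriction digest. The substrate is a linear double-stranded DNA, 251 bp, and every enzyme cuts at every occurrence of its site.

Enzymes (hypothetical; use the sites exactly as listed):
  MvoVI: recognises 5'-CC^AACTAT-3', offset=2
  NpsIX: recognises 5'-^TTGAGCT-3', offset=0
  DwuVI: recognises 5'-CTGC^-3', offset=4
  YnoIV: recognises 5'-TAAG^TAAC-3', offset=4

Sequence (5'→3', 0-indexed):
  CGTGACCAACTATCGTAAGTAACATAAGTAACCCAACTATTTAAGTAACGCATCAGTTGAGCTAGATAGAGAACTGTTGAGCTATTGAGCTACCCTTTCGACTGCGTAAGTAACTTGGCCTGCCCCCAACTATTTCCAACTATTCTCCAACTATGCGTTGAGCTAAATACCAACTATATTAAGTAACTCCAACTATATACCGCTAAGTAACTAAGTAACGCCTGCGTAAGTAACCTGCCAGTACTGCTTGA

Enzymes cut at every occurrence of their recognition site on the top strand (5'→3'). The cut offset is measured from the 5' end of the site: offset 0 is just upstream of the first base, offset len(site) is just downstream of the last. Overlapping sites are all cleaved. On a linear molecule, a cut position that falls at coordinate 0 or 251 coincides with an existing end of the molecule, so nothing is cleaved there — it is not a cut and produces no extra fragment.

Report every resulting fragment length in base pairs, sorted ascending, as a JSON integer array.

Site scan:
  MvoVI (CCAACTAT, off=2): starts [5, 32, 125, 135, 146, 169, 188] → cuts [7, 34, 127, 137, 148, 171, 190]
  NpsIX (TTGAGCT, off=0): starts [56, 76, 84, 157] → cuts [56, 76, 84, 157]
  DwuVI (CTGC, off=4): starts [101, 119, 221, 234, 243] → cuts [105, 123, 225, 238, 247]
  YnoIV (TAAGTAAC, off=4): starts [15, 24, 41, 106, 179, 203, 211, 226] → cuts [19, 28, 45, 110, 183, 207, 215, 230]

All cut coordinates (distinct, sorted): [7, 19, 28, 34, 45, 56, 76, 84, 105, 110, 123, 127, 137, 148, 157, 171, 183, 190, 207, 215, 225, 230, 238, 247]

Fragments:
  [0,7): 7 bp
  [7,19): 12 bp
  [19,28): 9 bp
  [28,34): 6 bp
  [34,45): 11 bp
  [45,56): 11 bp
  [56,76): 20 bp
  [76,84): 8 bp
  [84,105): 21 bp
  [105,110): 5 bp
  [110,123): 13 bp
  [123,127): 4 bp
  [127,137): 10 bp
  [137,148): 11 bp
  [148,157): 9 bp
  [157,171): 14 bp
  [171,183): 12 bp
  [183,190): 7 bp
  [190,207): 17 bp
  [207,215): 8 bp
  [215,225): 10 bp
  [225,230): 5 bp
  [230,238): 8 bp
  [238,247): 9 bp
  [247,251): 4 bp

[4,4,5,5,6,7,7,8,8,8,9,9,9,10,10,11,11,11,12,12,13,14,17,20,21]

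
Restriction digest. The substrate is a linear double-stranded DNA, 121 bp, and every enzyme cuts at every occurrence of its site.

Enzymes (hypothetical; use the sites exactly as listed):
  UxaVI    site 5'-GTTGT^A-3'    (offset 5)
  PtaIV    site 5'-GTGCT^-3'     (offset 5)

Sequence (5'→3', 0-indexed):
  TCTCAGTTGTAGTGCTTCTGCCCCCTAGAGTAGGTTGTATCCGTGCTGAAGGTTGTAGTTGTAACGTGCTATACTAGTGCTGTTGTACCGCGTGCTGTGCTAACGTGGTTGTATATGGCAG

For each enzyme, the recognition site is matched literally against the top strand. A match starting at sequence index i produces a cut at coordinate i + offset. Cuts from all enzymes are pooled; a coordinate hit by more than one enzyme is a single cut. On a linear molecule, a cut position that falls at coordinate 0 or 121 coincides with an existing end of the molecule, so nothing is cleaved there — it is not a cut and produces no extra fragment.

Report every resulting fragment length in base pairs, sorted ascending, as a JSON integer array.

Site scan:
  UxaVI (GTTGTA, off=5): starts [5, 33, 51, 57, 81, 107] → cuts [10, 38, 56, 62, 86, 112]
  PtaIV (GTGCT, off=5): starts [11, 42, 65, 76, 91, 96] → cuts [16, 47, 70, 81, 96, 101]

All cut coordinates (distinct, sorted): [10, 16, 38, 47, 56, 62, 70, 81, 86, 96, 101, 112]

Fragment lengths:
  [0,10): 10 bp
  [10,16): 6 bp
  [16,38): 22 bp
  [38,47): 9 bp
  [47,56): 9 bp
  [56,62): 6 bp
  [62,70): 8 bp
  [70,81): 11 bp
  [81,86): 5 bp
  [86,96): 10 bp
  [96,101): 5 bp
  [101,112): 11 bp
  [112,121): 9 bp

[5,5,6,6,8,9,9,9,10,10,11,11,22]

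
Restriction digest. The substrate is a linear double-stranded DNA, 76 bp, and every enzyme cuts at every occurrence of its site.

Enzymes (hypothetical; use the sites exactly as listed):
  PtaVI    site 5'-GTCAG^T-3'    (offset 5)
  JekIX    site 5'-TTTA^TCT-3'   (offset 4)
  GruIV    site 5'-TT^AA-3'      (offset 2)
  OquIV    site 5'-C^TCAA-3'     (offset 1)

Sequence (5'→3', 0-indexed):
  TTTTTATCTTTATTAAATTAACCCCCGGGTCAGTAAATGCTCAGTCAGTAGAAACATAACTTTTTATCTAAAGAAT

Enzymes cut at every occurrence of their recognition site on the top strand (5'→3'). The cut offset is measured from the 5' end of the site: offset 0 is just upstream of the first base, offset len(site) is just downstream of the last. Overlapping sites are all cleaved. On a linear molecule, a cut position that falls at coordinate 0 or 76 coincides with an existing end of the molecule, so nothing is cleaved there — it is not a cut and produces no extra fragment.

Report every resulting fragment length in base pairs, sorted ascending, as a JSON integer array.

[5,6,8,10,14,15,18]

Per-enzyme occurrences:
  PtaVI GTCAGT/5: at [28, 43] ⇒ [33, 48]
  JekIX TTTATCT/4: at [2, 62] ⇒ [6, 66]
  GruIV TTAA/2: at [12, 17] ⇒ [14, 19]
  OquIV (CTCAA, off=1): no sites

Pooled cuts: [6, 14, 19, 33, 48, 66]

Fragment lengths:
  [0,6): 6 bp
  [6,14): 8 bp
  [14,19): 5 bp
  [19,33): 14 bp
  [33,48): 15 bp
  [48,66): 18 bp
  [66,76): 10 bp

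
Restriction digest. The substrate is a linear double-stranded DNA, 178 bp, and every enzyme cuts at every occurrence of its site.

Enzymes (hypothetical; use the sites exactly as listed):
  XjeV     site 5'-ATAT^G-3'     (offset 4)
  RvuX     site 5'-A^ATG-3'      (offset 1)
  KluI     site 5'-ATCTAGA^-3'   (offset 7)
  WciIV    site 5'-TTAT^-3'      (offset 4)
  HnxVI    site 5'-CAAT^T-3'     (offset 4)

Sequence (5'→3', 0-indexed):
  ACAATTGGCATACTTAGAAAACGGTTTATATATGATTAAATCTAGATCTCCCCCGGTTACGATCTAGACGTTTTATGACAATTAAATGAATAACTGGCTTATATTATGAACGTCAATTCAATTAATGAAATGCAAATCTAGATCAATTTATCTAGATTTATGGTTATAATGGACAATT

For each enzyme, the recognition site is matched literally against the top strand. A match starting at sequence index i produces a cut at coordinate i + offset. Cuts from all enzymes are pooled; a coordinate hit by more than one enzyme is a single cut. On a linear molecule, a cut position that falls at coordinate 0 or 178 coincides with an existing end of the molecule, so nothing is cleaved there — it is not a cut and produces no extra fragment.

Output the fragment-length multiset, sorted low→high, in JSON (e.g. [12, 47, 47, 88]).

[1,1,2,3,4,4,5,5,5,5,5,5,5,6,6,8,9,10,13,13,17,22,24]

Site scan:
  XjeV (ATATG, off=4): starts [29] → cuts [33]
  RvuX (AATG, off=1): starts [84, 123, 128, 167] → cuts [85, 124, 129, 168]
  KluI (ATCTAGA, off=7): starts [39, 61, 135, 149] → cuts [46, 68, 142, 156]
  WciIV (TTAT, off=4): starts [25, 72, 98, 103, 147, 157, 163] → cuts [29, 76, 102, 107, 151, 161, 167]
  HnxVI (CAATT, off=4): starts [1, 78, 113, 118, 143, 173] → cuts [5, 82, 117, 122, 147, 177]

Pooled cuts: [5, 29, 33, 46, 68, 76, 82, 85, 102, 107, 117, 122, 124, 129, 142, 147, 151, 156, 161, 167, 168, 177]

Fragment lengths:
  [0,5): 5 bp
  [5,29): 24 bp
  [29,33): 4 bp
  [33,46): 13 bp
  [46,68): 22 bp
  [68,76): 8 bp
  [76,82): 6 bp
  [82,85): 3 bp
  [85,102): 17 bp
  [102,107): 5 bp
  [107,117): 10 bp
  [117,122): 5 bp
  [122,124): 2 bp
  [124,129): 5 bp
  [129,142): 13 bp
  [142,147): 5 bp
  [147,151): 4 bp
  [151,156): 5 bp
  [156,161): 5 bp
  [161,167): 6 bp
  [167,168): 1 bp
  [168,177): 9 bp
  [177,178): 1 bp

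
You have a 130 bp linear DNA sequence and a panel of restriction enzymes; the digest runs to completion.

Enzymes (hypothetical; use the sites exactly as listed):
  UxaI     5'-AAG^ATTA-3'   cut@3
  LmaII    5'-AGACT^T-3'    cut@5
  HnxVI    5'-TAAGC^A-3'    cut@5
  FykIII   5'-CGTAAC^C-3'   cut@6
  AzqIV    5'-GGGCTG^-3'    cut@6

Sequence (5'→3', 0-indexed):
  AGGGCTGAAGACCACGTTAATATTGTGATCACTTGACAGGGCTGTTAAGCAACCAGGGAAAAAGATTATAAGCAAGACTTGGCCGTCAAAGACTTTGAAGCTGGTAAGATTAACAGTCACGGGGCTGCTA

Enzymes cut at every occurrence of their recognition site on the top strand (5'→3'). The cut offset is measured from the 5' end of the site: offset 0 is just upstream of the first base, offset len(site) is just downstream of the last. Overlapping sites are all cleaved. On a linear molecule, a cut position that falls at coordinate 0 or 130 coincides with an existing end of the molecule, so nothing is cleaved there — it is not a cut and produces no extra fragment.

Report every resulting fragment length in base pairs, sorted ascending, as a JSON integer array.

[3,6,6,7,9,14,14,15,19,37]

Per-enzyme occurrences:
  UxaI AAGATTA/3: at [61, 105] ⇒ [64, 108]
  LmaII AGACTT/5: at [74, 89] ⇒ [79, 94]
  HnxVI TAAGCA/5: at [45, 68] ⇒ [50, 73]
  FykIII (CGTAACC, off=6): no sites
  AzqIV GGGCTG/6: at [1, 38, 121] ⇒ [7, 44, 127]

Pooled cuts: [7, 44, 50, 64, 73, 79, 94, 108, 127]

Fragments:
  [0,7): 7 bp
  [7,44): 37 bp
  [44,50): 6 bp
  [50,64): 14 bp
  [64,73): 9 bp
  [73,79): 6 bp
  [79,94): 15 bp
  [94,108): 14 bp
  [108,127): 19 bp
  [127,130): 3 bp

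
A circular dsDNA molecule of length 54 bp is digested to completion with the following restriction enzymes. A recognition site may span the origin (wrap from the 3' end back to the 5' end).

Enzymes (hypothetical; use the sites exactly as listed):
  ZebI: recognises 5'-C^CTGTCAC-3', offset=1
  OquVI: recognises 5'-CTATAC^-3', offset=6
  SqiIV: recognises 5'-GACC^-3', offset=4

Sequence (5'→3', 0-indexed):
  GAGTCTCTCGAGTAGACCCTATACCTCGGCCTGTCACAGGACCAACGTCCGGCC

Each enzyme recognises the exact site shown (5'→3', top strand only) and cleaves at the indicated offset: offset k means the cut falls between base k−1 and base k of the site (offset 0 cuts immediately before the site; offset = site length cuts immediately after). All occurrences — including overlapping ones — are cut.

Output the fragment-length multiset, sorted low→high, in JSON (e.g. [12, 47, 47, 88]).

Site scan:
  ZebI (CCTGTCAC, off=1): starts [29] → cuts [30]
  OquVI (CTATAC, off=6): starts [18] → cuts [24]
  SqiIV (GACC, off=4): starts [14, 39] → cuts [18, 43]

All cut coordinates (distinct, sorted): [18, 24, 30, 43]

Fragments:
  18→24: 6 bp
  24→30: 6 bp
  30→43: 13 bp
  43→18 (wrap): 54-43+18 = 29 bp

[6,6,13,29]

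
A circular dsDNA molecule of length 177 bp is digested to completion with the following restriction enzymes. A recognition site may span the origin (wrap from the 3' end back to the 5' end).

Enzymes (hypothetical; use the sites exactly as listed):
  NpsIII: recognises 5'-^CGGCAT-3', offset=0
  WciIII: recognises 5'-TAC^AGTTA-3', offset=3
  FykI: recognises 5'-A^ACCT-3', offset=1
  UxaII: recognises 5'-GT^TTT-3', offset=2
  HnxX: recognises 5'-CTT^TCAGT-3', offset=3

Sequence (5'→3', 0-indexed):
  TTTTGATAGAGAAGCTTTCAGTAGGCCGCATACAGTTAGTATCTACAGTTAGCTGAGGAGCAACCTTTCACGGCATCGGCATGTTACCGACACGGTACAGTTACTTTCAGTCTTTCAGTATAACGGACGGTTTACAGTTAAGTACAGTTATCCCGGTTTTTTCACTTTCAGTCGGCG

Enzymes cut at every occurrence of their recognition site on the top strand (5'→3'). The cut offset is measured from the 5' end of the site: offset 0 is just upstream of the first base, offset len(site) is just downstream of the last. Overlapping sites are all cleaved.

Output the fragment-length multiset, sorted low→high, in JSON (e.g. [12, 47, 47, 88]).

Site scan:
  NpsIII CGGCAT/0: at [70, 76] ⇒ [70, 76]
  WciIII TACAGTTA/3: at [30, 43, 95, 132, 142] ⇒ [33, 46, 98, 135, 145]
  FykI AACCT/1: at [61] ⇒ [62]
  UxaII GTTTT/2: at [155, 176] ⇒ [1, 157]
  HnxX CTTTCAGT/3: at [14, 103, 111, 164] ⇒ [17, 106, 114, 167]

All cut coordinates (distinct, sorted): [1, 17, 33, 46, 62, 70, 76, 98, 106, 114, 135, 145, 157, 167]

Fragments:
  1→17: 16 bp
  17→33: 16 bp
  33→46: 13 bp
  46→62: 16 bp
  62→70: 8 bp
  70→76: 6 bp
  76→98: 22 bp
  98→106: 8 bp
  106→114: 8 bp
  114→135: 21 bp
  135→145: 10 bp
  145→157: 12 bp
  157→167: 10 bp
  167→1 (wrap): 177-167+1 = 11 bp

[6,8,8,8,10,10,11,12,13,16,16,16,21,22]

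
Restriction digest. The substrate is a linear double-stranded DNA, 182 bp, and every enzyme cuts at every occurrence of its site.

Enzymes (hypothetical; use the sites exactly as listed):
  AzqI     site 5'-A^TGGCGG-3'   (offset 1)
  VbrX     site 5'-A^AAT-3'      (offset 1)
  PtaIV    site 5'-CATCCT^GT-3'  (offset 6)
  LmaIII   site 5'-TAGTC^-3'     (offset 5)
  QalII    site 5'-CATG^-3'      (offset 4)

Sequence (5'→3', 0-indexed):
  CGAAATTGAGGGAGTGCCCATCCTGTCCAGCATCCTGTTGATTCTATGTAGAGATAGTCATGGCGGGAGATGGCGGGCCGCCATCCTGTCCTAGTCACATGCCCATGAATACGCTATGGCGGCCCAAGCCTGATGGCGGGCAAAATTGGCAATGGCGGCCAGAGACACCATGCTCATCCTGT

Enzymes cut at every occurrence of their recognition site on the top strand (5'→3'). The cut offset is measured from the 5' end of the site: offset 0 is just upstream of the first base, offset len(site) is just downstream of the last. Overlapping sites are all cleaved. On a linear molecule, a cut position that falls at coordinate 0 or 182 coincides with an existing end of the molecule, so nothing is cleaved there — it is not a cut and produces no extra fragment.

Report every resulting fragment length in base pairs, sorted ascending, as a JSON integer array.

[1,2,2,3,5,6,8,8,9,9,9,10,12,17,17,20,21,23]

Per-enzyme occurrences:
  AzqI ATGGCGG/1: at [59, 69, 115, 132, 151] ⇒ [60, 70, 116, 133, 152]
  VbrX AAAT/1: at [2, 142] ⇒ [3, 143]
  PtaIV CATCCTGT/6: at [18, 30, 81, 174] ⇒ [24, 36, 87, 180]
  LmaIII TAGTC/5: at [54, 91] ⇒ [59, 96]
  QalII CATG/4: at [58, 97, 103, 168] ⇒ [62, 101, 107, 172]

Pooled cuts: [3, 24, 36, 59, 60, 62, 70, 87, 96, 101, 107, 116, 133, 143, 152, 172, 180]

Fragments:
  [0,3): 3 bp
  [3,24): 21 bp
  [24,36): 12 bp
  [36,59): 23 bp
  [59,60): 1 bp
  [60,62): 2 bp
  [62,70): 8 bp
  [70,87): 17 bp
  [87,96): 9 bp
  [96,101): 5 bp
  [101,107): 6 bp
  [107,116): 9 bp
  [116,133): 17 bp
  [133,143): 10 bp
  [143,152): 9 bp
  [152,172): 20 bp
  [172,180): 8 bp
  [180,182): 2 bp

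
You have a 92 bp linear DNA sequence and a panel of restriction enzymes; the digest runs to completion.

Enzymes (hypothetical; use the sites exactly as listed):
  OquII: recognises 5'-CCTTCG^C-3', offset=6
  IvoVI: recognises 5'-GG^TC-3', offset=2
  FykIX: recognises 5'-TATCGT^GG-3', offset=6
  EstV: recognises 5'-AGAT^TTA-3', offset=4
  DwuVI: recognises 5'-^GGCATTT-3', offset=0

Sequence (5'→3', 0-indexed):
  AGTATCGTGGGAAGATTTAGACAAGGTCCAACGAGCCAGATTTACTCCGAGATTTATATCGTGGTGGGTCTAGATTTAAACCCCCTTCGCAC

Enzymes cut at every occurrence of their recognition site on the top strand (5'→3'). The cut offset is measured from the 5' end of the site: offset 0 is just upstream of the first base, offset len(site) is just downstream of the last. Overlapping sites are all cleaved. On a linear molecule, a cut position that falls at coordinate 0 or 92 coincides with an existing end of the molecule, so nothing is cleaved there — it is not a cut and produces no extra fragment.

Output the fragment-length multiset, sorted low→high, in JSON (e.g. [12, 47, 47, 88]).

Per-enzyme occurrences:
  OquII CCTTCGC/6: at [83] ⇒ [89]
  IvoVI GGTC/2: at [24, 66] ⇒ [26, 68]
  FykIX TATCGTGG/6: at [2, 56] ⇒ [8, 62]
  EstV AGATTTA/4: at [12, 37, 49, 71] ⇒ [16, 41, 53, 75]
  DwuVI (GGCATTT, off=0): no sites

All cut coordinates (distinct, sorted): [8, 16, 26, 41, 53, 62, 68, 75, 89]

Fragments:
  [0,8): 8 bp
  [8,16): 8 bp
  [16,26): 10 bp
  [26,41): 15 bp
  [41,53): 12 bp
  [53,62): 9 bp
  [62,68): 6 bp
  [68,75): 7 bp
  [75,89): 14 bp
  [89,92): 3 bp

[3,6,7,8,8,9,10,12,14,15]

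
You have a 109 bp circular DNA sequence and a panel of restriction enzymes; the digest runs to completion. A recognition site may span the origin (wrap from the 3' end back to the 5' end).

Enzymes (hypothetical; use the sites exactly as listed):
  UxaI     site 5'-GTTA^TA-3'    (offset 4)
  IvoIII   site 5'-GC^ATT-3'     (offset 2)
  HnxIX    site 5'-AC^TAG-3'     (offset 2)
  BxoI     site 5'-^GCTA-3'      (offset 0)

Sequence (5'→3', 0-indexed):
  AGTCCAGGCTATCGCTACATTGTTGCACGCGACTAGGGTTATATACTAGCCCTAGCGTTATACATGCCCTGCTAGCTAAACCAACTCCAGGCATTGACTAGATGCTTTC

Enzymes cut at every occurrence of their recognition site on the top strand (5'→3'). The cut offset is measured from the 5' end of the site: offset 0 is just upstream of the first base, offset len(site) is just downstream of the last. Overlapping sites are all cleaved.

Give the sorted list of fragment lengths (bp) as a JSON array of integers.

[4,5,6,6,8,10,14,18,18,20]

Site scan:
  UxaI GTTATA/4: at [37, 56] ⇒ [41, 60]
  IvoIII GCATT/2: at [90] ⇒ [92]
  HnxIX ACTAG/2: at [31, 44, 96] ⇒ [33, 46, 98]
  BxoI GCTA/0: at [7, 13, 70, 74] ⇒ [7, 13, 70, 74]

Pooled cuts: [7, 13, 33, 41, 46, 60, 70, 74, 92, 98]

Fragment lengths:
  7→13: 6 bp
  13→33: 20 bp
  33→41: 8 bp
  41→46: 5 bp
  46→60: 14 bp
  60→70: 10 bp
  70→74: 4 bp
  74→92: 18 bp
  92→98: 6 bp
  98→7 (wrap): 109-98+7 = 18 bp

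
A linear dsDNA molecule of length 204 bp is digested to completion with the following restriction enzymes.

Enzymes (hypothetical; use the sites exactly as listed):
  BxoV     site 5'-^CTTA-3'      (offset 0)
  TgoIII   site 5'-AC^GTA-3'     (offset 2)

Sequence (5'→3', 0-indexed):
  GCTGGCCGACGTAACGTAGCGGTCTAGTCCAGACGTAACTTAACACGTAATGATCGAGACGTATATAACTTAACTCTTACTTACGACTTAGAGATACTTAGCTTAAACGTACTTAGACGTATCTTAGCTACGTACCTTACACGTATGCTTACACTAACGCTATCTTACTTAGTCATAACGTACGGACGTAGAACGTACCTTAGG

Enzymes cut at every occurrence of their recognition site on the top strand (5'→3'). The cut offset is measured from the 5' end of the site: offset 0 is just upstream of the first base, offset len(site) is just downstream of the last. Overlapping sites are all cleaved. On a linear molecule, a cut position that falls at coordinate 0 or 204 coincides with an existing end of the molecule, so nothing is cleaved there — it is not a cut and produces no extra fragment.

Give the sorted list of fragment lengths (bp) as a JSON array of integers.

Scan for sites:
  BxoV CTTA/0: at [38, 68, 75, 79, 86, 96, 101, 111, 122, 135, 147, 163, 167, 198] ⇒ [38, 68, 75, 79, 86, 96, 101, 111, 122, 135, 147, 163, 167, 198]
  TgoIII ACGTA/2: at [8, 13, 32, 44, 58, 106, 116, 129, 140, 177, 185, 192] ⇒ [10, 15, 34, 46, 60, 108, 118, 131, 142, 179, 187, 194]

All cut coordinates (distinct, sorted): [10, 15, 34, 38, 46, 60, 68, 75, 79, 86, 96, 101, 108, 111, 118, 122, 131, 135, 142, 147, 163, 167, 179, 187, 194, 198]

Fragments:
  [0,10): 10 bp
  [10,15): 5 bp
  [15,34): 19 bp
  [34,38): 4 bp
  [38,46): 8 bp
  [46,60): 14 bp
  [60,68): 8 bp
  [68,75): 7 bp
  [75,79): 4 bp
  [79,86): 7 bp
  [86,96): 10 bp
  [96,101): 5 bp
  [101,108): 7 bp
  [108,111): 3 bp
  [111,118): 7 bp
  [118,122): 4 bp
  [122,131): 9 bp
  [131,135): 4 bp
  [135,142): 7 bp
  [142,147): 5 bp
  [147,163): 16 bp
  [163,167): 4 bp
  [167,179): 12 bp
  [179,187): 8 bp
  [187,194): 7 bp
  [194,198): 4 bp
  [198,204): 6 bp

[3,4,4,4,4,4,4,5,5,5,6,7,7,7,7,7,7,8,8,8,9,10,10,12,14,16,19]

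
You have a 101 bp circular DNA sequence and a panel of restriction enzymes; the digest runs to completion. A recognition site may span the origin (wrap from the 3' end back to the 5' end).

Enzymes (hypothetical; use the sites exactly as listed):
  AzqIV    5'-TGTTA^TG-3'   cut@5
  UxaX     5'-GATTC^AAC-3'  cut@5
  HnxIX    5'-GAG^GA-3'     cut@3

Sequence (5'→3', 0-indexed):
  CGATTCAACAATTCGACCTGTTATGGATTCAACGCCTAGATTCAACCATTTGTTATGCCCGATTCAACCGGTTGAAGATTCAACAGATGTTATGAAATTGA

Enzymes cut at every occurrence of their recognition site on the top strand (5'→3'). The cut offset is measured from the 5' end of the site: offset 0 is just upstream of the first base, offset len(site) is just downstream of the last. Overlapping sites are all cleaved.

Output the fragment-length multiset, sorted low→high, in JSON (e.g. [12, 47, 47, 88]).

Scan for sites:
  AzqIV (TGTTATG, off=5): starts [18, 50, 87] → cuts [23, 55, 92]
  UxaX (GATTCAAC, off=5): starts [1, 25, 38, 60, 76] → cuts [6, 30, 43, 65, 81]
  HnxIX (GAGGA, off=3): no sites

All cut coordinates (distinct, sorted): [6, 23, 30, 43, 55, 65, 81, 92]

Fragments:
  6→23: 17 bp
  23→30: 7 bp
  30→43: 13 bp
  43→55: 12 bp
  55→65: 10 bp
  65→81: 16 bp
  81→92: 11 bp
  92→6 (wrap): 101-92+6 = 15 bp

[7,10,11,12,13,15,16,17]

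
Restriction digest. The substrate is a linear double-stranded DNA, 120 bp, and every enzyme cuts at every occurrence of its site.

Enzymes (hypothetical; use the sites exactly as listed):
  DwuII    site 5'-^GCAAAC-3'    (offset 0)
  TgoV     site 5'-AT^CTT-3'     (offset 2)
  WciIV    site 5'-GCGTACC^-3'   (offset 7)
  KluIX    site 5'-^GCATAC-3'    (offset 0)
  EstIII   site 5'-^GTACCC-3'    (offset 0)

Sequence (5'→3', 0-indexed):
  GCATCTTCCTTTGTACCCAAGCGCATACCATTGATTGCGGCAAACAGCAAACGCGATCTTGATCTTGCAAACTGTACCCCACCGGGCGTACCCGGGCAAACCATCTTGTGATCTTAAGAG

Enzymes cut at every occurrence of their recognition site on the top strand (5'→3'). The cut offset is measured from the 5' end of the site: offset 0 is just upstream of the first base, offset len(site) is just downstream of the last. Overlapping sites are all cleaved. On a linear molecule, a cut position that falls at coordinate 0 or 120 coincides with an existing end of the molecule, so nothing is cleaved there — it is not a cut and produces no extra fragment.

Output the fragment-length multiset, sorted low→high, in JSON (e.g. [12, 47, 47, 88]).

[3,3,4,5,6,7,7,8,8,8,9,10,11,14,17]

Site scan:
  DwuII GCAAAC/0: at [39, 46, 66, 95] ⇒ [39, 46, 66, 95]
  TgoV ATCTT/2: at [2, 55, 61, 102, 110] ⇒ [4, 57, 63, 104, 112]
  WciIV GCGTACC/7: at [85] ⇒ [92]
  KluIX GCATAC/0: at [22] ⇒ [22]
  EstIII GTACCC/0: at [12, 73, 87] ⇒ [12, 73, 87]

All cut coordinates (distinct, sorted): [4, 12, 22, 39, 46, 57, 63, 66, 73, 87, 92, 95, 104, 112]

Fragment lengths:
  [0,4): 4 bp
  [4,12): 8 bp
  [12,22): 10 bp
  [22,39): 17 bp
  [39,46): 7 bp
  [46,57): 11 bp
  [57,63): 6 bp
  [63,66): 3 bp
  [66,73): 7 bp
  [73,87): 14 bp
  [87,92): 5 bp
  [92,95): 3 bp
  [95,104): 9 bp
  [104,112): 8 bp
  [112,120): 8 bp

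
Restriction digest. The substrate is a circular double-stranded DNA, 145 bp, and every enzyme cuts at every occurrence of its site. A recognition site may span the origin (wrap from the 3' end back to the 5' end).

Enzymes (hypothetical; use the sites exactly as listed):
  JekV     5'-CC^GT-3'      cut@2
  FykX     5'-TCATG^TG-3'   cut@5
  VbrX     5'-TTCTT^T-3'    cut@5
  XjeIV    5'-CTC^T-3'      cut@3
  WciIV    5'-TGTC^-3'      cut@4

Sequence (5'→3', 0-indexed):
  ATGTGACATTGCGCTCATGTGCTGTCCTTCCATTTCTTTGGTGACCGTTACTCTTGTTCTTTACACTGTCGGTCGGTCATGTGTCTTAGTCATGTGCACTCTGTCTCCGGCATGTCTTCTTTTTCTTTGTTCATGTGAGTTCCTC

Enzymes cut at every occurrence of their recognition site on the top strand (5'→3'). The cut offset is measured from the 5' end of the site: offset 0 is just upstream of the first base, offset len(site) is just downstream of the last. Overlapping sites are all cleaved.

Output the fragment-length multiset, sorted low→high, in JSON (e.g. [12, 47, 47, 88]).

[4,4,5,6,7,7,7,8,8,8,9,9,11,11,12,13,16]

Scan for sites:
  JekV (CCGT, off=2): starts [44] → cuts [46]
  FykX (TCATGTG, off=5): starts [14, 76, 89, 130, 143] → cuts [3, 19, 81, 94, 135]
  VbrX (TTCTTT, off=5): starts [33, 56, 116, 122] → cuts [38, 61, 121, 127]
  XjeIV (CTCT, off=3): starts [50, 98] → cuts [53, 101]
  WciIV (TGTC, off=4): starts [22, 66, 81, 101, 112] → cuts [26, 70, 85, 105, 116]

Pooled cuts: [3, 19, 26, 38, 46, 53, 61, 70, 81, 85, 94, 101, 105, 116, 121, 127, 135]

Fragments:
  3→19: 16 bp
  19→26: 7 bp
  26→38: 12 bp
  38→46: 8 bp
  46→53: 7 bp
  53→61: 8 bp
  61→70: 9 bp
  70→81: 11 bp
  81→85: 4 bp
  85→94: 9 bp
  94→101: 7 bp
  101→105: 4 bp
  105→116: 11 bp
  116→121: 5 bp
  121→127: 6 bp
  127→135: 8 bp
  135→3 (wrap): 145-135+3 = 13 bp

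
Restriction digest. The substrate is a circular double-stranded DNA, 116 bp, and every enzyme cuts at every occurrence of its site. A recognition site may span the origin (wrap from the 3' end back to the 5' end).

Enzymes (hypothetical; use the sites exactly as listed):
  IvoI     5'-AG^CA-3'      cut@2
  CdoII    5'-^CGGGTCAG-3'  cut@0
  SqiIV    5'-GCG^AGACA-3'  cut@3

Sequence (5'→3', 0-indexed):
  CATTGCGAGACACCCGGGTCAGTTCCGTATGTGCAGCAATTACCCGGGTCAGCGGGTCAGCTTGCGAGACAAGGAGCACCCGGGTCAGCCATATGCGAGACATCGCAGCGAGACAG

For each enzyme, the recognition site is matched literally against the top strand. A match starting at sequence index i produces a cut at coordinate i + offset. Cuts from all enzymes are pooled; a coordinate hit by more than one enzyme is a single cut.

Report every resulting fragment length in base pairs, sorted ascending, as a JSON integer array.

[4,6,7,7,8,8,10,13,14,17,22]

Site scan:
  IvoI (AGCA, off=2): starts [34, 74, 114] → cuts [0, 36, 76]
  CdoII (CGGGTCAG, off=0): starts [14, 44, 52, 80] → cuts [14, 44, 52, 80]
  SqiIV (GCGAGACA, off=3): starts [4, 63, 94, 107] → cuts [7, 66, 97, 110]

Pooled cuts: [0, 7, 14, 36, 44, 52, 66, 76, 80, 97, 110]

Fragments:
  0→7: 7 bp
  7→14: 7 bp
  14→36: 22 bp
  36→44: 8 bp
  44→52: 8 bp
  52→66: 14 bp
  66→76: 10 bp
  76→80: 4 bp
  80→97: 17 bp
  97→110: 13 bp
  110→0 (wrap): 116-110+0 = 6 bp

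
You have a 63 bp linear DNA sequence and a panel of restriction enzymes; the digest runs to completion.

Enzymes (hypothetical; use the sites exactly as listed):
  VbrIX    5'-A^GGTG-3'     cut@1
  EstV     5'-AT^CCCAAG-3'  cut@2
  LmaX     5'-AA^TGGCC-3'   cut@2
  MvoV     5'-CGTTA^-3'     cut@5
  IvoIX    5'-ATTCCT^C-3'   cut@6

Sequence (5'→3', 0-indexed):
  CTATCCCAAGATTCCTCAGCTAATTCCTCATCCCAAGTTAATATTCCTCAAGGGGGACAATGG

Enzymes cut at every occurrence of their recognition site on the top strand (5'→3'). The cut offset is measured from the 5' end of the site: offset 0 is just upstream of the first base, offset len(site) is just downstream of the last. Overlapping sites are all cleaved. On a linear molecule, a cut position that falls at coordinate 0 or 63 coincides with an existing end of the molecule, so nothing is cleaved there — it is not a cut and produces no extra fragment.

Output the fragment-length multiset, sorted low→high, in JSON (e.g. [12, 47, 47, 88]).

[3,4,12,12,15,17]

Site scan:
  VbrIX (AGGTG, off=1): no sites
  EstV (ATCCCAAG, off=2): starts [2, 29] → cuts [4, 31]
  LmaX (AATGGCC, off=2): no sites
  MvoV (CGTTA, off=5): no sites
  IvoIX (ATTCCTC, off=6): starts [10, 22, 42] → cuts [16, 28, 48]

All cut coordinates (distinct, sorted): [4, 16, 28, 31, 48]

Fragment lengths:
  [0,4): 4 bp
  [4,16): 12 bp
  [16,28): 12 bp
  [28,31): 3 bp
  [31,48): 17 bp
  [48,63): 15 bp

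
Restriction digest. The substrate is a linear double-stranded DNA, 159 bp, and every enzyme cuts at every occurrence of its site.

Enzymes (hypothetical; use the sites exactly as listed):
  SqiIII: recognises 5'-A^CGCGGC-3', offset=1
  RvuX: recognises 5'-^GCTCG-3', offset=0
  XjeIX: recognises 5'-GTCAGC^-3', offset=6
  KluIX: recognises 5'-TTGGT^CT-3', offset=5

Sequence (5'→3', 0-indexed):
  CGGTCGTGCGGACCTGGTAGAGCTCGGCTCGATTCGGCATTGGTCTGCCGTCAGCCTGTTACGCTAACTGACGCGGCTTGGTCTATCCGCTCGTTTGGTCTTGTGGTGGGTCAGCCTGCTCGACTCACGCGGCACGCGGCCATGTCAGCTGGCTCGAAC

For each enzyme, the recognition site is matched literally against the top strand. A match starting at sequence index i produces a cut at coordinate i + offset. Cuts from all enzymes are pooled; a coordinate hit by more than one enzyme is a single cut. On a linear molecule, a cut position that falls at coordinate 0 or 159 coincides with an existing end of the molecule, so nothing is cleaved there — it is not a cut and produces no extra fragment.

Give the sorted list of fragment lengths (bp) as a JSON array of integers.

[2,2,5,6,7,8,10,11,11,11,15,16,16,18,21]

Per-enzyme occurrences:
  SqiIII ACGCGGC/1: at [70, 126, 133] ⇒ [71, 127, 134]
  RvuX GCTCG/0: at [21, 26, 88, 117, 151] ⇒ [21, 26, 88, 117, 151]
  XjeIX GTCAGC/6: at [49, 109, 143] ⇒ [55, 115, 149]
  KluIX TTGGTCT/5: at [39, 77, 94] ⇒ [44, 82, 99]

All cut coordinates (distinct, sorted): [21, 26, 44, 55, 71, 82, 88, 99, 115, 117, 127, 134, 149, 151]

Fragments:
  [0,21): 21 bp
  [21,26): 5 bp
  [26,44): 18 bp
  [44,55): 11 bp
  [55,71): 16 bp
  [71,82): 11 bp
  [82,88): 6 bp
  [88,99): 11 bp
  [99,115): 16 bp
  [115,117): 2 bp
  [117,127): 10 bp
  [127,134): 7 bp
  [134,149): 15 bp
  [149,151): 2 bp
  [151,159): 8 bp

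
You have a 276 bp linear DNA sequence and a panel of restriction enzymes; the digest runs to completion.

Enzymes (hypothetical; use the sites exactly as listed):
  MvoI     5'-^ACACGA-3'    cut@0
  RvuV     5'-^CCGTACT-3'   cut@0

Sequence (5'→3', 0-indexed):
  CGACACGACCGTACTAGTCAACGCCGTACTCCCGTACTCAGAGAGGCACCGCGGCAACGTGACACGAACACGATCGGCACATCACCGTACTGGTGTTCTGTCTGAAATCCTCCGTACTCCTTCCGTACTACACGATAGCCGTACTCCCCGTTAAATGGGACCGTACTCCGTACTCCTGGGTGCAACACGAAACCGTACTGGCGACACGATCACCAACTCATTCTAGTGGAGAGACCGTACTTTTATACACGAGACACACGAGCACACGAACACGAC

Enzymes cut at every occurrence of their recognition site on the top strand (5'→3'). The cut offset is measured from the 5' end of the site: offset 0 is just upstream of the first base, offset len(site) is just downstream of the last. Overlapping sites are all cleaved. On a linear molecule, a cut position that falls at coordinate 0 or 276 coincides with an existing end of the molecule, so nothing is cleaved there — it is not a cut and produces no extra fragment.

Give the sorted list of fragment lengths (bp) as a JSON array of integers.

[2,6,6,6,7,7,7,8,8,8,9,9,11,11,12,15,17,17,22,27,30,31]

Scan for sites:
  MvoI ACACGA/0: at [2, 61, 67, 129, 184, 203, 246, 255, 263, 269] ⇒ [2, 61, 67, 129, 184, 203, 246, 255, 263, 269]
  RvuV CCGTACT/0: at [8, 23, 31, 84, 111, 122, 138, 160, 167, 192, 234] ⇒ [8, 23, 31, 84, 111, 122, 138, 160, 167, 192, 234]

Pooled cuts: [2, 8, 23, 31, 61, 67, 84, 111, 122, 129, 138, 160, 167, 184, 192, 203, 234, 246, 255, 263, 269]

Fragments:
  [0,2): 2 bp
  [2,8): 6 bp
  [8,23): 15 bp
  [23,31): 8 bp
  [31,61): 30 bp
  [61,67): 6 bp
  [67,84): 17 bp
  [84,111): 27 bp
  [111,122): 11 bp
  [122,129): 7 bp
  [129,138): 9 bp
  [138,160): 22 bp
  [160,167): 7 bp
  [167,184): 17 bp
  [184,192): 8 bp
  [192,203): 11 bp
  [203,234): 31 bp
  [234,246): 12 bp
  [246,255): 9 bp
  [255,263): 8 bp
  [263,269): 6 bp
  [269,276): 7 bp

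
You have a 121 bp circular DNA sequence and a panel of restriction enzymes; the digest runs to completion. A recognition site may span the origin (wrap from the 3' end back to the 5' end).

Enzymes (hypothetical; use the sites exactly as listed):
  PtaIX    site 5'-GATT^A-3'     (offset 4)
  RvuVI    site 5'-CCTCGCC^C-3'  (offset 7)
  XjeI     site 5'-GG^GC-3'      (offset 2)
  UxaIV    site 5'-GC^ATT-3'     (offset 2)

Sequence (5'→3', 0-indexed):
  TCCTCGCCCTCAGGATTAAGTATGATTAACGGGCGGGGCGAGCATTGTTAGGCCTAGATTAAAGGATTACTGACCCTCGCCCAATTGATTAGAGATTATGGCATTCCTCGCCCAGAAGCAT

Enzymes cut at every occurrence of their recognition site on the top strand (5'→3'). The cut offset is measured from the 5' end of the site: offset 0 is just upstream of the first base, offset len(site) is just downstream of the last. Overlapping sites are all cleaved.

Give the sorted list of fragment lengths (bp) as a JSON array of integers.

Site scan:
  PtaIX (GATTA, off=4): starts [13, 23, 56, 64, 86, 93] → cuts [17, 27, 60, 68, 90, 97]
  RvuVI (CCTCGCCC, off=7): starts [1, 74, 105] → cuts [8, 81, 112]
  XjeI (GGGC, off=2): starts [30, 35] → cuts [32, 37]
  UxaIV (GCATT, off=2): starts [41, 100, 117] → cuts [43, 102, 119]

All cut coordinates (distinct, sorted): [8, 17, 27, 32, 37, 43, 60, 68, 81, 90, 97, 102, 112, 119]

Fragment lengths:
  8→17: 9 bp
  17→27: 10 bp
  27→32: 5 bp
  32→37: 5 bp
  37→43: 6 bp
  43→60: 17 bp
  60→68: 8 bp
  68→81: 13 bp
  81→90: 9 bp
  90→97: 7 bp
  97→102: 5 bp
  102→112: 10 bp
  112→119: 7 bp
  119→8 (wrap): 121-119+8 = 10 bp

[5,5,5,6,7,7,8,9,9,10,10,10,13,17]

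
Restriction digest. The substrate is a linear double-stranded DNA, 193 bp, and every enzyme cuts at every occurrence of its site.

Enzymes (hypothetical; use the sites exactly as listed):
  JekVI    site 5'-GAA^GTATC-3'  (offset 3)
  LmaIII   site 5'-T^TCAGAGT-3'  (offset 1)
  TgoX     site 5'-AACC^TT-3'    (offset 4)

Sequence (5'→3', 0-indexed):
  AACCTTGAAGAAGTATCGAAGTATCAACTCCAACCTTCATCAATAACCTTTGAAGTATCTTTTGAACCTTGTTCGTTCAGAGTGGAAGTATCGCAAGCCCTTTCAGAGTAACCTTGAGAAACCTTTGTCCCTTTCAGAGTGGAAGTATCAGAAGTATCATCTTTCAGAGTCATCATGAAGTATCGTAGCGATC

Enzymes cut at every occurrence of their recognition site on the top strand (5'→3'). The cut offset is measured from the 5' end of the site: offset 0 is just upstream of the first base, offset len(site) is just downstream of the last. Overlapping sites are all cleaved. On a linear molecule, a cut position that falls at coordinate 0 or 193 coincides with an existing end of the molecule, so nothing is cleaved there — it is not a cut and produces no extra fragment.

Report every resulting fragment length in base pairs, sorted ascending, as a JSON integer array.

Per-enzyme occurrences:
  JekVI (GAAGTATC, off=3): starts [9, 17, 51, 84, 141, 150, 176] → cuts [12, 20, 54, 87, 144, 153, 179]
  LmaIII (TTCAGAGT, off=1): starts [75, 101, 132, 162] → cuts [76, 102, 133, 163]
  TgoX (AACCTT, off=4): starts [0, 31, 44, 64, 109, 119] → cuts [4, 35, 48, 68, 113, 123]

Pooled cuts: [4, 12, 20, 35, 48, 54, 68, 76, 87, 102, 113, 123, 133, 144, 153, 163, 179]

Fragment lengths:
  [0,4): 4 bp
  [4,12): 8 bp
  [12,20): 8 bp
  [20,35): 15 bp
  [35,48): 13 bp
  [48,54): 6 bp
  [54,68): 14 bp
  [68,76): 8 bp
  [76,87): 11 bp
  [87,102): 15 bp
  [102,113): 11 bp
  [113,123): 10 bp
  [123,133): 10 bp
  [133,144): 11 bp
  [144,153): 9 bp
  [153,163): 10 bp
  [163,179): 16 bp
  [179,193): 14 bp

[4,6,8,8,8,9,10,10,10,11,11,11,13,14,14,15,15,16]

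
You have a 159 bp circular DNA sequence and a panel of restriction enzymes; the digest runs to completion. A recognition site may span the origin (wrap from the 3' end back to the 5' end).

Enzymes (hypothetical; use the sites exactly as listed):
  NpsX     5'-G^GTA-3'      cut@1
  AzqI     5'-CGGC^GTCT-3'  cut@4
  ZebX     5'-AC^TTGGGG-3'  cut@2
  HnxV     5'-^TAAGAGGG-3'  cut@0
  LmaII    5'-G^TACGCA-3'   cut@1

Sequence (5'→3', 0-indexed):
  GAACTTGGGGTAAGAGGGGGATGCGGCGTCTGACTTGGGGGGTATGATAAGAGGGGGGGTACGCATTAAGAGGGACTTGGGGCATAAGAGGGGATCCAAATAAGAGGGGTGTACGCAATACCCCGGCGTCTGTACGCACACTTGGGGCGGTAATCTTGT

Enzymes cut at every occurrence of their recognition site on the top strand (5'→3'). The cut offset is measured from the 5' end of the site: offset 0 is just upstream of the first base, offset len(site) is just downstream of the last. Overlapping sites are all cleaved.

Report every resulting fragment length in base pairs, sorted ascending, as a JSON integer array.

[1,1,5,5,6,7,7,7,8,8,9,10,11,11,14,16,16,17]

Site scan:
  NpsX (GGTA, off=1): starts [8, 40, 57, 148] → cuts [9, 41, 58, 149]
  AzqI (CGGCGTCT, off=4): starts [23, 123] → cuts [27, 127]
  ZebX (ACTTGGGG, off=2): starts [2, 32, 74, 139] → cuts [4, 34, 76, 141]
  HnxV (TAAGAGGG, off=0): starts [10, 47, 66, 84, 100] → cuts [10, 47, 66, 84, 100]
  LmaII (GTACGCA, off=1): starts [58, 110, 131] → cuts [59, 111, 132]

All cut coordinates (distinct, sorted): [4, 9, 10, 27, 34, 41, 47, 58, 59, 66, 76, 84, 100, 111, 127, 132, 141, 149]

Fragment lengths:
  4→9: 5 bp
  9→10: 1 bp
  10→27: 17 bp
  27→34: 7 bp
  34→41: 7 bp
  41→47: 6 bp
  47→58: 11 bp
  58→59: 1 bp
  59→66: 7 bp
  66→76: 10 bp
  76→84: 8 bp
  84→100: 16 bp
  100→111: 11 bp
  111→127: 16 bp
  127→132: 5 bp
  132→141: 9 bp
  141→149: 8 bp
  149→4 (wrap): 159-149+4 = 14 bp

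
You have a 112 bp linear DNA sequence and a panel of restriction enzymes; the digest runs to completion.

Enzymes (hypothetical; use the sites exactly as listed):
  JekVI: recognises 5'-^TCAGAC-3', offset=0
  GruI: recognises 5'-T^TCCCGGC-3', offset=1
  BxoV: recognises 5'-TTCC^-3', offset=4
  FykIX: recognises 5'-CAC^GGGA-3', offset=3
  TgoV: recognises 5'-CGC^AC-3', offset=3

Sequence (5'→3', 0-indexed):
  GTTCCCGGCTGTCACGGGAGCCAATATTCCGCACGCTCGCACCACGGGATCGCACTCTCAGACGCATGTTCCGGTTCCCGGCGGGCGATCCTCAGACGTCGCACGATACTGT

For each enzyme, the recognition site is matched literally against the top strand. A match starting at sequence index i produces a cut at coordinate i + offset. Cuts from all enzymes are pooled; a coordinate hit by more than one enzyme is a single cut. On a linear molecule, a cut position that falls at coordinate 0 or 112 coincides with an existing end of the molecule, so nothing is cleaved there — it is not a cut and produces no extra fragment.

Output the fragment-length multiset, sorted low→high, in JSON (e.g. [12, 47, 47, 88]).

Scan for sites:
  JekVI TCAGAC/0: at [57, 91] ⇒ [57, 91]
  GruI TTCCCGGC/1: at [1, 74] ⇒ [2, 75]
  BxoV TTCC/4: at [1, 26, 68, 74] ⇒ [5, 30, 72, 78]
  FykIX CACGGGA/3: at [12, 42] ⇒ [15, 45]
  TgoV CGCAC/3: at [29, 37, 50, 99] ⇒ [32, 40, 53, 102]

Pooled cuts: [2, 5, 15, 30, 32, 40, 45, 53, 57, 72, 75, 78, 91, 102]

Fragments:
  [0,2): 2 bp
  [2,5): 3 bp
  [5,15): 10 bp
  [15,30): 15 bp
  [30,32): 2 bp
  [32,40): 8 bp
  [40,45): 5 bp
  [45,53): 8 bp
  [53,57): 4 bp
  [57,72): 15 bp
  [72,75): 3 bp
  [75,78): 3 bp
  [78,91): 13 bp
  [91,102): 11 bp
  [102,112): 10 bp

[2,2,3,3,3,4,5,8,8,10,10,11,13,15,15]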